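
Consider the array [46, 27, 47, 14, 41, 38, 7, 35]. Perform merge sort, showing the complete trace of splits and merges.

Merge sort trace:

Split: [46, 27, 47, 14, 41, 38, 7, 35] -> [46, 27, 47, 14] and [41, 38, 7, 35]
  Split: [46, 27, 47, 14] -> [46, 27] and [47, 14]
    Split: [46, 27] -> [46] and [27]
    Merge: [46] + [27] -> [27, 46]
    Split: [47, 14] -> [47] and [14]
    Merge: [47] + [14] -> [14, 47]
  Merge: [27, 46] + [14, 47] -> [14, 27, 46, 47]
  Split: [41, 38, 7, 35] -> [41, 38] and [7, 35]
    Split: [41, 38] -> [41] and [38]
    Merge: [41] + [38] -> [38, 41]
    Split: [7, 35] -> [7] and [35]
    Merge: [7] + [35] -> [7, 35]
  Merge: [38, 41] + [7, 35] -> [7, 35, 38, 41]
Merge: [14, 27, 46, 47] + [7, 35, 38, 41] -> [7, 14, 27, 35, 38, 41, 46, 47]

Final sorted array: [7, 14, 27, 35, 38, 41, 46, 47]

The merge sort proceeds by recursively splitting the array and merging sorted halves.
After all merges, the sorted array is [7, 14, 27, 35, 38, 41, 46, 47].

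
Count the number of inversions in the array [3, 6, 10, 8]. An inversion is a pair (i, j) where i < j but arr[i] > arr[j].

Finding inversions in [3, 6, 10, 8]:

(2, 3): arr[2]=10 > arr[3]=8

Total inversions: 1

The array has 1 inversion(s): (2,3). Each pair (i,j) satisfies i < j and arr[i] > arr[j].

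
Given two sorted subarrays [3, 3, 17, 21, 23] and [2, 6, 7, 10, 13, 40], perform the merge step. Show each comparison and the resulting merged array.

Merging process:

Compare 3 vs 2: take 2 from right. Merged: [2]
Compare 3 vs 6: take 3 from left. Merged: [2, 3]
Compare 3 vs 6: take 3 from left. Merged: [2, 3, 3]
Compare 17 vs 6: take 6 from right. Merged: [2, 3, 3, 6]
Compare 17 vs 7: take 7 from right. Merged: [2, 3, 3, 6, 7]
Compare 17 vs 10: take 10 from right. Merged: [2, 3, 3, 6, 7, 10]
Compare 17 vs 13: take 13 from right. Merged: [2, 3, 3, 6, 7, 10, 13]
Compare 17 vs 40: take 17 from left. Merged: [2, 3, 3, 6, 7, 10, 13, 17]
Compare 21 vs 40: take 21 from left. Merged: [2, 3, 3, 6, 7, 10, 13, 17, 21]
Compare 23 vs 40: take 23 from left. Merged: [2, 3, 3, 6, 7, 10, 13, 17, 21, 23]
Append remaining from right: [40]. Merged: [2, 3, 3, 6, 7, 10, 13, 17, 21, 23, 40]

Final merged array: [2, 3, 3, 6, 7, 10, 13, 17, 21, 23, 40]
Total comparisons: 10

The merged array is [2, 3, 3, 6, 7, 10, 13, 17, 21, 23, 40], requiring 10 comparisons. The merge step runs in O(n) time where n is the total number of elements.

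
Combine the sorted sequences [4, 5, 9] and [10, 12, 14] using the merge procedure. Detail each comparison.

Merging process:

Compare 4 vs 10: take 4 from left. Merged: [4]
Compare 5 vs 10: take 5 from left. Merged: [4, 5]
Compare 9 vs 10: take 9 from left. Merged: [4, 5, 9]
Append remaining from right: [10, 12, 14]. Merged: [4, 5, 9, 10, 12, 14]

Final merged array: [4, 5, 9, 10, 12, 14]
Total comparisons: 3

The merged array is [4, 5, 9, 10, 12, 14], requiring 3 comparisons. The merge step runs in O(n) time where n is the total number of elements.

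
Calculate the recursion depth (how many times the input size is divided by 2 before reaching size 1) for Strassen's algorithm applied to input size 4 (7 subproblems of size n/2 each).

For divide and conquer with division factor 2:

Problem sizes at each level:
Level 0: 4
Level 1: 2
Level 2: 1

The root is level 0 and the size-1 base case is level 2 (the tree spans levels 0 through 2, i.e. 3 levels counting the root), so the depth is the number of divisions: log_2(4) = 2

The recursion tree depth is log_2(4) = 2. At each level, the problem size is divided by 2, so it takes 2 divisions to reduce to a base case of size 1. The algorithm makes 7 recursive calls at each level.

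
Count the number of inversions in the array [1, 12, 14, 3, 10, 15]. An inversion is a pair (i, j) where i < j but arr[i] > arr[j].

Finding inversions in [1, 12, 14, 3, 10, 15]:

(1, 3): arr[1]=12 > arr[3]=3
(1, 4): arr[1]=12 > arr[4]=10
(2, 3): arr[2]=14 > arr[3]=3
(2, 4): arr[2]=14 > arr[4]=10

Total inversions: 4

The array has 4 inversion(s): (1,3), (1,4), (2,3), (2,4). Each pair (i,j) satisfies i < j and arr[i] > arr[j].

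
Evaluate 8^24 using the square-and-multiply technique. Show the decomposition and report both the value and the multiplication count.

Computing 8^24 by squaring (build up from 8^1; each line after the first costs one multiplication):

8^1 = 8
8^2 = (8^1)^2 = 8^2 = 64
8^3 = 8 * 8^2 = 8 * 64 = 512
8^6 = (8^3)^2 = 512^2 = 262144
8^12 = (8^6)^2 = 262144^2 = 68719476736
8^24 = (8^12)^2 = 68719476736^2 = 4722366482869645213696

Result: 4722366482869645213696
Multiplications needed: 5 (5 lines after 8^1)

8^24 = 4722366482869645213696. Using exponentiation by squaring, this requires 5 multiplications. The key idea: if the exponent is even, square the half-power; if odd, multiply by the base once.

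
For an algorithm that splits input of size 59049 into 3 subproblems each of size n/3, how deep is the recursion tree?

For divide and conquer with division factor 3:

Problem sizes at each level:
Level 0: 59049
Level 1: 19683
Level 2: 6561
Level 3: 2187
Level 4: 729
Level 5: 243
Level 6: 81
Level 7: 27
Level 8: 9
Level 9: 3
Level 10: 1

The root is level 0 and the size-1 base case is level 10 (the tree spans levels 0 through 10, i.e. 11 levels counting the root), so the depth is the number of divisions: log_3(59049) = 10

The recursion tree depth is log_3(59049) = 10. At each level, the problem size is divided by 3, so it takes 10 divisions to reduce to a base case of size 1. The algorithm makes 3 recursive calls at each level.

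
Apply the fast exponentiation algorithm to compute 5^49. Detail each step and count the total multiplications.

Computing 5^49 by squaring (build up from 5^1; each line after the first costs one multiplication):

5^1 = 5
5^2 = (5^1)^2 = 5^2 = 25
5^3 = 5 * 5^2 = 5 * 25 = 125
5^6 = (5^3)^2 = 125^2 = 15625
5^12 = (5^6)^2 = 15625^2 = 244140625
5^24 = (5^12)^2 = 244140625^2 = 59604644775390625
5^48 = (5^24)^2 = 59604644775390625^2 = 3552713678800500929355621337890625
5^49 = 5 * 5^48 = 5 * 3552713678800500929355621337890625 = 17763568394002504646778106689453125

Result: 17763568394002504646778106689453125
Multiplications needed: 7 (7 lines after 5^1)

5^49 = 17763568394002504646778106689453125. Using exponentiation by squaring, this requires 7 multiplications. The key idea: if the exponent is even, square the half-power; if odd, multiply by the base once.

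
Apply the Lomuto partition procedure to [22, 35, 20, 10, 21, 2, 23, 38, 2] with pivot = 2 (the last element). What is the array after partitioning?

Lomuto partition with pivot = 2:

Initial array: [22, 35, 20, 10, 21, 2, 23, 38, 2]

arr[0]=22 > 2: no swap
arr[1]=35 > 2: no swap
arr[2]=20 > 2: no swap
arr[3]=10 > 2: no swap
arr[4]=21 > 2: no swap
arr[5]=2 <= 2: swap with position 0, array becomes [2, 35, 20, 10, 21, 22, 23, 38, 2]
arr[6]=23 > 2: no swap
arr[7]=38 > 2: no swap

Place pivot at position 1: [2, 2, 20, 10, 21, 22, 23, 38, 35]
Pivot position: 1

After partitioning with pivot 2, the array becomes [2, 2, 20, 10, 21, 22, 23, 38, 35]. The pivot is placed at index 1. All elements to the left of the pivot are <= 2, and all elements to the right are > 2.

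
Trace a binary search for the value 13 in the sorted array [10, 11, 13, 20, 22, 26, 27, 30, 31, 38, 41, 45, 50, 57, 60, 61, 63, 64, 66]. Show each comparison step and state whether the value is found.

Binary search for 13 in [10, 11, 13, 20, 22, 26, 27, 30, 31, 38, 41, 45, 50, 57, 60, 61, 63, 64, 66]:

lo=0, hi=18, mid=9, arr[mid]=38 -> 38 > 13, search left half
lo=0, hi=8, mid=4, arr[mid]=22 -> 22 > 13, search left half
lo=0, hi=3, mid=1, arr[mid]=11 -> 11 < 13, search right half
lo=2, hi=3, mid=2, arr[mid]=13 -> Found target at index 2!

Binary search finds 13 at index 2 after 4 comparisons. The search repeatedly halves the search space by comparing with the middle element.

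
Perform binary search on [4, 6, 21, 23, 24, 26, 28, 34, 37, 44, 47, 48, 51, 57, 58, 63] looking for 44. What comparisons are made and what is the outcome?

Binary search for 44 in [4, 6, 21, 23, 24, 26, 28, 34, 37, 44, 47, 48, 51, 57, 58, 63]:

lo=0, hi=15, mid=7, arr[mid]=34 -> 34 < 44, search right half
lo=8, hi=15, mid=11, arr[mid]=48 -> 48 > 44, search left half
lo=8, hi=10, mid=9, arr[mid]=44 -> Found target at index 9!

Binary search finds 44 at index 9 after 3 comparisons. The search repeatedly halves the search space by comparing with the middle element.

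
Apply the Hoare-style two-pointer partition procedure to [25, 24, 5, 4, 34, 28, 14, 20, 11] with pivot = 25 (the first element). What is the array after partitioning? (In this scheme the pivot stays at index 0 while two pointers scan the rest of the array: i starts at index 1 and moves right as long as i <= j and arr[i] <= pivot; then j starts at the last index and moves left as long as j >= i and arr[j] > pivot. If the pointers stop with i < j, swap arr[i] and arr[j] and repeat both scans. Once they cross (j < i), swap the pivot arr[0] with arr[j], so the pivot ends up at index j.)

Hoare-style two-pointer partition with pivot = 25:

Initial array: [25, 24, 5, 4, 34, 28, 14, 20, 11]

Pointers start at i = 1, j = 8.
i stops at index 4 (arr[4]=34 > 25), j stops at index 8 (arr[8]=11 <= 25): swap arr[4] and arr[8], array becomes [25, 24, 5, 4, 11, 28, 14, 20, 34]
i stops at index 5 (arr[5]=28 > 25), j stops at index 7 (arr[7]=20 <= 25): swap arr[5] and arr[7], array becomes [25, 24, 5, 4, 11, 20, 14, 28, 34]
i ends at 7, j ends at 6: the pointers have crossed (j < i), so scanning stops.

Swap pivot arr[0] with arr[6] to place pivot at position 6: [14, 24, 5, 4, 11, 20, 25, 28, 34]
Pivot position: 6

After partitioning with pivot 25, the array becomes [14, 24, 5, 4, 11, 20, 25, 28, 34]. The pivot is placed at index 6. All elements to the left of the pivot are <= 25, and all elements to the right are > 25.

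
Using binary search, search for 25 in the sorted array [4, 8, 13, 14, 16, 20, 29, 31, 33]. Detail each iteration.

Binary search for 25 in [4, 8, 13, 14, 16, 20, 29, 31, 33]:

lo=0, hi=8, mid=4, arr[mid]=16 -> 16 < 25, search right half
lo=5, hi=8, mid=6, arr[mid]=29 -> 29 > 25, search left half
lo=5, hi=5, mid=5, arr[mid]=20 -> 20 < 25, search right half
lo=6 > hi=5, target 25 not found

Binary search determines that 25 is not in the array after 3 comparisons. The search space was exhausted without finding the target.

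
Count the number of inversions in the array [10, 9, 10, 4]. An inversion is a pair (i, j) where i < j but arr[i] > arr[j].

Finding inversions in [10, 9, 10, 4]:

(0, 1): arr[0]=10 > arr[1]=9
(0, 3): arr[0]=10 > arr[3]=4
(1, 3): arr[1]=9 > arr[3]=4
(2, 3): arr[2]=10 > arr[3]=4

Total inversions: 4

The array has 4 inversion(s): (0,1), (0,3), (1,3), (2,3). Each pair (i,j) satisfies i < j and arr[i] > arr[j].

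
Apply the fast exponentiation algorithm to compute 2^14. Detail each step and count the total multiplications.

Computing 2^14 by squaring (build up from 2^1; each line after the first costs one multiplication):

2^1 = 2
2^2 = (2^1)^2 = 2^2 = 4
2^3 = 2 * 2^2 = 2 * 4 = 8
2^6 = (2^3)^2 = 8^2 = 64
2^7 = 2 * 2^6 = 2 * 64 = 128
2^14 = (2^7)^2 = 128^2 = 16384

Result: 16384
Multiplications needed: 5 (5 lines after 2^1)

2^14 = 16384. Using exponentiation by squaring, this requires 5 multiplications. The key idea: if the exponent is even, square the half-power; if odd, multiply by the base once.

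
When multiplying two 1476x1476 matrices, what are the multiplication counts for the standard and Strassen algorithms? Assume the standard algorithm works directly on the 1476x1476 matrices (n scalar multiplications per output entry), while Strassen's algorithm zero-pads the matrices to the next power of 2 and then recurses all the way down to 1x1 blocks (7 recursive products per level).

Matrix multiplication for 1476x1476 matrices:

Strassen's algorithm requires power-of-2 dimensions. Pad 1476x1476 to 2048x2048 (next power of 2).

Standard algorithm: 1476^3 = 3215578176 multiplications
Strassen's algorithm: 7^(log2(2048)) = 7^11 = 1977326743 multiplications
Savings: 3215578176 - 1977326743 = 1238251433 multiplications

Standard: 3215578176 multiplications (1476^3). Strassen: 1977326743 multiplications (7^11, after padding to 2048x2048). Strassen reduces 8 recursive multiplications to 7 at each level.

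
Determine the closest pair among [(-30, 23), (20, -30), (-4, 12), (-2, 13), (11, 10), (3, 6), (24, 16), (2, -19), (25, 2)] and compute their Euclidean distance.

Computing all pairwise distances among 9 points:

d((-30, 23), (20, -30)) = 72.8629
d((-30, 23), (-4, 12)) = 28.2312
d((-30, 23), (-2, 13)) = 29.7321
d((-30, 23), (11, 10)) = 43.0116
d((-30, 23), (3, 6)) = 37.1214
d((-30, 23), (24, 16)) = 54.4518
d((-30, 23), (2, -19)) = 52.8015
d((-30, 23), (25, 2)) = 58.8727
d((20, -30), (-4, 12)) = 48.3735
d((20, -30), (-2, 13)) = 48.3011
d((20, -30), (11, 10)) = 41.0
d((20, -30), (3, 6)) = 39.8121
d((20, -30), (24, 16)) = 46.1736
d((20, -30), (2, -19)) = 21.095
d((20, -30), (25, 2)) = 32.3883
d((-4, 12), (-2, 13)) = 2.2361 <-- minimum
d((-4, 12), (11, 10)) = 15.1327
d((-4, 12), (3, 6)) = 9.2195
d((-4, 12), (24, 16)) = 28.2843
d((-4, 12), (2, -19)) = 31.5753
d((-4, 12), (25, 2)) = 30.6757
d((-2, 13), (11, 10)) = 13.3417
d((-2, 13), (3, 6)) = 8.6023
d((-2, 13), (24, 16)) = 26.1725
d((-2, 13), (2, -19)) = 32.249
d((-2, 13), (25, 2)) = 29.1548
d((11, 10), (3, 6)) = 8.9443
d((11, 10), (24, 16)) = 14.3178
d((11, 10), (2, -19)) = 30.3645
d((11, 10), (25, 2)) = 16.1245
d((3, 6), (24, 16)) = 23.2594
d((3, 6), (2, -19)) = 25.02
d((3, 6), (25, 2)) = 22.3607
d((24, 16), (2, -19)) = 41.3401
d((24, 16), (25, 2)) = 14.0357
d((2, -19), (25, 2)) = 31.1448

Closest pair: (-4, 12) and (-2, 13) with distance 2.2361

The closest pair is (-4, 12) and (-2, 13) with Euclidean distance 2.2361. For 9 points, brute-force pairwise comparison is shown above. For large n, the divide-and-conquer algorithm (sort by x, recurse on halves, check the dividing strip) achieves O(n log n).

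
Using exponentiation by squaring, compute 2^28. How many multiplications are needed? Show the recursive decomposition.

Computing 2^28 by squaring (build up from 2^1; each line after the first costs one multiplication):

2^1 = 2
2^2 = (2^1)^2 = 2^2 = 4
2^3 = 2 * 2^2 = 2 * 4 = 8
2^6 = (2^3)^2 = 8^2 = 64
2^7 = 2 * 2^6 = 2 * 64 = 128
2^14 = (2^7)^2 = 128^2 = 16384
2^28 = (2^14)^2 = 16384^2 = 268435456

Result: 268435456
Multiplications needed: 6 (6 lines after 2^1)

2^28 = 268435456. Using exponentiation by squaring, this requires 6 multiplications. The key idea: if the exponent is even, square the half-power; if odd, multiply by the base once.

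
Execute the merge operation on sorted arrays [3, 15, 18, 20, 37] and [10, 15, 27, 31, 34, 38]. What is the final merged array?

Merging process:

Compare 3 vs 10: take 3 from left. Merged: [3]
Compare 15 vs 10: take 10 from right. Merged: [3, 10]
Compare 15 vs 15: take 15 from left. Merged: [3, 10, 15]
Compare 18 vs 15: take 15 from right. Merged: [3, 10, 15, 15]
Compare 18 vs 27: take 18 from left. Merged: [3, 10, 15, 15, 18]
Compare 20 vs 27: take 20 from left. Merged: [3, 10, 15, 15, 18, 20]
Compare 37 vs 27: take 27 from right. Merged: [3, 10, 15, 15, 18, 20, 27]
Compare 37 vs 31: take 31 from right. Merged: [3, 10, 15, 15, 18, 20, 27, 31]
Compare 37 vs 34: take 34 from right. Merged: [3, 10, 15, 15, 18, 20, 27, 31, 34]
Compare 37 vs 38: take 37 from left. Merged: [3, 10, 15, 15, 18, 20, 27, 31, 34, 37]
Append remaining from right: [38]. Merged: [3, 10, 15, 15, 18, 20, 27, 31, 34, 37, 38]

Final merged array: [3, 10, 15, 15, 18, 20, 27, 31, 34, 37, 38]
Total comparisons: 10

The merged array is [3, 10, 15, 15, 18, 20, 27, 31, 34, 37, 38], requiring 10 comparisons. The merge step runs in O(n) time where n is the total number of elements.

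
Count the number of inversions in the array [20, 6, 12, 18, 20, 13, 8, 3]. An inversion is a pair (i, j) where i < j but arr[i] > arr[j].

Finding inversions in [20, 6, 12, 18, 20, 13, 8, 3]:

(0, 1): arr[0]=20 > arr[1]=6
(0, 2): arr[0]=20 > arr[2]=12
(0, 3): arr[0]=20 > arr[3]=18
(0, 5): arr[0]=20 > arr[5]=13
(0, 6): arr[0]=20 > arr[6]=8
(0, 7): arr[0]=20 > arr[7]=3
(1, 7): arr[1]=6 > arr[7]=3
(2, 6): arr[2]=12 > arr[6]=8
(2, 7): arr[2]=12 > arr[7]=3
(3, 5): arr[3]=18 > arr[5]=13
(3, 6): arr[3]=18 > arr[6]=8
(3, 7): arr[3]=18 > arr[7]=3
(4, 5): arr[4]=20 > arr[5]=13
(4, 6): arr[4]=20 > arr[6]=8
(4, 7): arr[4]=20 > arr[7]=3
(5, 6): arr[5]=13 > arr[6]=8
(5, 7): arr[5]=13 > arr[7]=3
(6, 7): arr[6]=8 > arr[7]=3

Total inversions: 18

The array has 18 inversion(s): (0,1), (0,2), (0,3), (0,5), (0,6), (0,7), (1,7), (2,6), (2,7), (3,5), (3,6), (3,7), (4,5), (4,6), (4,7), (5,6), (5,7), (6,7). Each pair (i,j) satisfies i < j and arr[i] > arr[j].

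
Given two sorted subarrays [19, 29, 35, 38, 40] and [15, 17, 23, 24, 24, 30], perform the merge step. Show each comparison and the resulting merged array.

Merging process:

Compare 19 vs 15: take 15 from right. Merged: [15]
Compare 19 vs 17: take 17 from right. Merged: [15, 17]
Compare 19 vs 23: take 19 from left. Merged: [15, 17, 19]
Compare 29 vs 23: take 23 from right. Merged: [15, 17, 19, 23]
Compare 29 vs 24: take 24 from right. Merged: [15, 17, 19, 23, 24]
Compare 29 vs 24: take 24 from right. Merged: [15, 17, 19, 23, 24, 24]
Compare 29 vs 30: take 29 from left. Merged: [15, 17, 19, 23, 24, 24, 29]
Compare 35 vs 30: take 30 from right. Merged: [15, 17, 19, 23, 24, 24, 29, 30]
Append remaining from left: [35, 38, 40]. Merged: [15, 17, 19, 23, 24, 24, 29, 30, 35, 38, 40]

Final merged array: [15, 17, 19, 23, 24, 24, 29, 30, 35, 38, 40]
Total comparisons: 8

The merged array is [15, 17, 19, 23, 24, 24, 29, 30, 35, 38, 40], requiring 8 comparisons. The merge step runs in O(n) time where n is the total number of elements.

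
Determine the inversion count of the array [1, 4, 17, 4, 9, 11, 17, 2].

Finding inversions in [1, 4, 17, 4, 9, 11, 17, 2]:

(1, 7): arr[1]=4 > arr[7]=2
(2, 3): arr[2]=17 > arr[3]=4
(2, 4): arr[2]=17 > arr[4]=9
(2, 5): arr[2]=17 > arr[5]=11
(2, 7): arr[2]=17 > arr[7]=2
(3, 7): arr[3]=4 > arr[7]=2
(4, 7): arr[4]=9 > arr[7]=2
(5, 7): arr[5]=11 > arr[7]=2
(6, 7): arr[6]=17 > arr[7]=2

Total inversions: 9

The array has 9 inversion(s): (1,7), (2,3), (2,4), (2,5), (2,7), (3,7), (4,7), (5,7), (6,7). Each pair (i,j) satisfies i < j and arr[i] > arr[j].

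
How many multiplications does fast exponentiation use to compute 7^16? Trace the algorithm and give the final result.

Computing 7^16 by squaring (build up from 7^1; each line after the first costs one multiplication):

7^1 = 7
7^2 = (7^1)^2 = 7^2 = 49
7^4 = (7^2)^2 = 49^2 = 2401
7^8 = (7^4)^2 = 2401^2 = 5764801
7^16 = (7^8)^2 = 5764801^2 = 33232930569601

Result: 33232930569601
Multiplications needed: 4 (4 lines after 7^1)

7^16 = 33232930569601. Using exponentiation by squaring, this requires 4 multiplications. The key idea: if the exponent is even, square the half-power; if odd, multiply by the base once.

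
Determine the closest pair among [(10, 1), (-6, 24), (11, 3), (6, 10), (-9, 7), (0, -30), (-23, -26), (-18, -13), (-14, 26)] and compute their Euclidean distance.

Computing all pairwise distances among 9 points:

d((10, 1), (-6, 24)) = 28.0179
d((10, 1), (11, 3)) = 2.2361 <-- minimum
d((10, 1), (6, 10)) = 9.8489
d((10, 1), (-9, 7)) = 19.9249
d((10, 1), (0, -30)) = 32.573
d((10, 1), (-23, -26)) = 42.638
d((10, 1), (-18, -13)) = 31.305
d((10, 1), (-14, 26)) = 34.6554
d((-6, 24), (11, 3)) = 27.0185
d((-6, 24), (6, 10)) = 18.4391
d((-6, 24), (-9, 7)) = 17.2627
d((-6, 24), (0, -30)) = 54.3323
d((-6, 24), (-23, -26)) = 52.811
d((-6, 24), (-18, -13)) = 38.8973
d((-6, 24), (-14, 26)) = 8.2462
d((11, 3), (6, 10)) = 8.6023
d((11, 3), (-9, 7)) = 20.3961
d((11, 3), (0, -30)) = 34.7851
d((11, 3), (-23, -26)) = 44.6878
d((11, 3), (-18, -13)) = 33.121
d((11, 3), (-14, 26)) = 33.9706
d((6, 10), (-9, 7)) = 15.2971
d((6, 10), (0, -30)) = 40.4475
d((6, 10), (-23, -26)) = 46.2277
d((6, 10), (-18, -13)) = 33.2415
d((6, 10), (-14, 26)) = 25.6125
d((-9, 7), (0, -30)) = 38.0789
d((-9, 7), (-23, -26)) = 35.8469
d((-9, 7), (-18, -13)) = 21.9317
d((-9, 7), (-14, 26)) = 19.6469
d((0, -30), (-23, -26)) = 23.3452
d((0, -30), (-18, -13)) = 24.7588
d((0, -30), (-14, 26)) = 57.7235
d((-23, -26), (-18, -13)) = 13.9284
d((-23, -26), (-14, 26)) = 52.7731
d((-18, -13), (-14, 26)) = 39.2046

Closest pair: (10, 1) and (11, 3) with distance 2.2361

The closest pair is (10, 1) and (11, 3) with Euclidean distance 2.2361. For 9 points, brute-force pairwise comparison is shown above. For large n, the divide-and-conquer algorithm (sort by x, recurse on halves, check the dividing strip) achieves O(n log n).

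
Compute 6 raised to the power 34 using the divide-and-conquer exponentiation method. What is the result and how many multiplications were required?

Computing 6^34 by squaring (build up from 6^1; each line after the first costs one multiplication):

6^1 = 6
6^2 = (6^1)^2 = 6^2 = 36
6^4 = (6^2)^2 = 36^2 = 1296
6^8 = (6^4)^2 = 1296^2 = 1679616
6^16 = (6^8)^2 = 1679616^2 = 2821109907456
6^17 = 6 * 6^16 = 6 * 2821109907456 = 16926659444736
6^34 = (6^17)^2 = 16926659444736^2 = 286511799958070431838109696

Result: 286511799958070431838109696
Multiplications needed: 6 (6 lines after 6^1)

6^34 = 286511799958070431838109696. Using exponentiation by squaring, this requires 6 multiplications. The key idea: if the exponent is even, square the half-power; if odd, multiply by the base once.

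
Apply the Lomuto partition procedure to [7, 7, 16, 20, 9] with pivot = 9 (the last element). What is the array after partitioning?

Lomuto partition with pivot = 9:

Initial array: [7, 7, 16, 20, 9]

arr[0]=7 <= 9: swap with position 0, array becomes [7, 7, 16, 20, 9]
arr[1]=7 <= 9: swap with position 1, array becomes [7, 7, 16, 20, 9]
arr[2]=16 > 9: no swap
arr[3]=20 > 9: no swap

Place pivot at position 2: [7, 7, 9, 20, 16]
Pivot position: 2

After partitioning with pivot 9, the array becomes [7, 7, 9, 20, 16]. The pivot is placed at index 2. All elements to the left of the pivot are <= 9, and all elements to the right are > 9.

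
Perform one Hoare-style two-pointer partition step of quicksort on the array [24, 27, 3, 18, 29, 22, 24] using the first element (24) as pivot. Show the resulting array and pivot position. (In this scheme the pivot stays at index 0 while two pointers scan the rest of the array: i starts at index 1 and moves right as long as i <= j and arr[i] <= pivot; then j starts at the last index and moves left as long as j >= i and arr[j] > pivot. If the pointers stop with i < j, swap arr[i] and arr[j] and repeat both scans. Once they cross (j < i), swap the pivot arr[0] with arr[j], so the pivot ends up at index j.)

Hoare-style two-pointer partition with pivot = 24:

Initial array: [24, 27, 3, 18, 29, 22, 24]

Pointers start at i = 1, j = 6.
i stops at index 1 (arr[1]=27 > 24), j stops at index 6 (arr[6]=24 <= 24): swap arr[1] and arr[6], array becomes [24, 24, 3, 18, 29, 22, 27]
i stops at index 4 (arr[4]=29 > 24), j stops at index 5 (arr[5]=22 <= 24): swap arr[4] and arr[5], array becomes [24, 24, 3, 18, 22, 29, 27]
i ends at 5, j ends at 4: the pointers have crossed (j < i), so scanning stops.

Swap pivot arr[0] with arr[4] to place pivot at position 4: [22, 24, 3, 18, 24, 29, 27]
Pivot position: 4

After partitioning with pivot 24, the array becomes [22, 24, 3, 18, 24, 29, 27]. The pivot is placed at index 4. All elements to the left of the pivot are <= 24, and all elements to the right are > 24.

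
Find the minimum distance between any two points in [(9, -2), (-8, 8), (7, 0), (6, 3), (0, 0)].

Computing all pairwise distances among 5 points:

d((9, -2), (-8, 8)) = 19.7231
d((9, -2), (7, 0)) = 2.8284 <-- minimum
d((9, -2), (6, 3)) = 5.831
d((9, -2), (0, 0)) = 9.2195
d((-8, 8), (7, 0)) = 17.0
d((-8, 8), (6, 3)) = 14.8661
d((-8, 8), (0, 0)) = 11.3137
d((7, 0), (6, 3)) = 3.1623
d((7, 0), (0, 0)) = 7.0
d((6, 3), (0, 0)) = 6.7082

Closest pair: (9, -2) and (7, 0) with distance 2.8284

The closest pair is (9, -2) and (7, 0) with Euclidean distance 2.8284. For 5 points, brute-force pairwise comparison is shown above. For large n, the divide-and-conquer algorithm (sort by x, recurse on halves, check the dividing strip) achieves O(n log n).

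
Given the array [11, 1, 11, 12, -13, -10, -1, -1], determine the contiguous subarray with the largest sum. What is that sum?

Using Kadane's algorithm on [11, 1, 11, 12, -13, -10, -1, -1]:

Scanning through the array:
Position 1 (value 1): max_ending_here = 12, max_so_far = 12
Position 2 (value 11): max_ending_here = 23, max_so_far = 23
Position 3 (value 12): max_ending_here = 35, max_so_far = 35
Position 4 (value -13): max_ending_here = 22, max_so_far = 35
Position 5 (value -10): max_ending_here = 12, max_so_far = 35
Position 6 (value -1): max_ending_here = 11, max_so_far = 35
Position 7 (value -1): max_ending_here = 10, max_so_far = 35

Maximum subarray: [11, 1, 11, 12]
Maximum sum: 35

The maximum subarray is [11, 1, 11, 12] with sum 35. This subarray runs from index 0 to index 3.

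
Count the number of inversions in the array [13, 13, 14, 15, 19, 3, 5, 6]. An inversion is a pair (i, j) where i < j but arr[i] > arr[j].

Finding inversions in [13, 13, 14, 15, 19, 3, 5, 6]:

(0, 5): arr[0]=13 > arr[5]=3
(0, 6): arr[0]=13 > arr[6]=5
(0, 7): arr[0]=13 > arr[7]=6
(1, 5): arr[1]=13 > arr[5]=3
(1, 6): arr[1]=13 > arr[6]=5
(1, 7): arr[1]=13 > arr[7]=6
(2, 5): arr[2]=14 > arr[5]=3
(2, 6): arr[2]=14 > arr[6]=5
(2, 7): arr[2]=14 > arr[7]=6
(3, 5): arr[3]=15 > arr[5]=3
(3, 6): arr[3]=15 > arr[6]=5
(3, 7): arr[3]=15 > arr[7]=6
(4, 5): arr[4]=19 > arr[5]=3
(4, 6): arr[4]=19 > arr[6]=5
(4, 7): arr[4]=19 > arr[7]=6

Total inversions: 15

The array has 15 inversion(s): (0,5), (0,6), (0,7), (1,5), (1,6), (1,7), (2,5), (2,6), (2,7), (3,5), (3,6), (3,7), (4,5), (4,6), (4,7). Each pair (i,j) satisfies i < j and arr[i] > arr[j].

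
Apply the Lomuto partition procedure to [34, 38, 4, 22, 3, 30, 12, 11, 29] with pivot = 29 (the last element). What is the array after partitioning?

Lomuto partition with pivot = 29:

Initial array: [34, 38, 4, 22, 3, 30, 12, 11, 29]

arr[0]=34 > 29: no swap
arr[1]=38 > 29: no swap
arr[2]=4 <= 29: swap with position 0, array becomes [4, 38, 34, 22, 3, 30, 12, 11, 29]
arr[3]=22 <= 29: swap with position 1, array becomes [4, 22, 34, 38, 3, 30, 12, 11, 29]
arr[4]=3 <= 29: swap with position 2, array becomes [4, 22, 3, 38, 34, 30, 12, 11, 29]
arr[5]=30 > 29: no swap
arr[6]=12 <= 29: swap with position 3, array becomes [4, 22, 3, 12, 34, 30, 38, 11, 29]
arr[7]=11 <= 29: swap with position 4, array becomes [4, 22, 3, 12, 11, 30, 38, 34, 29]

Place pivot at position 5: [4, 22, 3, 12, 11, 29, 38, 34, 30]
Pivot position: 5

After partitioning with pivot 29, the array becomes [4, 22, 3, 12, 11, 29, 38, 34, 30]. The pivot is placed at index 5. All elements to the left of the pivot are <= 29, and all elements to the right are > 29.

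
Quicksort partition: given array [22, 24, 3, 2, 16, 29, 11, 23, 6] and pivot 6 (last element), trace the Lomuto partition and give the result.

Lomuto partition with pivot = 6:

Initial array: [22, 24, 3, 2, 16, 29, 11, 23, 6]

arr[0]=22 > 6: no swap
arr[1]=24 > 6: no swap
arr[2]=3 <= 6: swap with position 0, array becomes [3, 24, 22, 2, 16, 29, 11, 23, 6]
arr[3]=2 <= 6: swap with position 1, array becomes [3, 2, 22, 24, 16, 29, 11, 23, 6]
arr[4]=16 > 6: no swap
arr[5]=29 > 6: no swap
arr[6]=11 > 6: no swap
arr[7]=23 > 6: no swap

Place pivot at position 2: [3, 2, 6, 24, 16, 29, 11, 23, 22]
Pivot position: 2

After partitioning with pivot 6, the array becomes [3, 2, 6, 24, 16, 29, 11, 23, 22]. The pivot is placed at index 2. All elements to the left of the pivot are <= 6, and all elements to the right are > 6.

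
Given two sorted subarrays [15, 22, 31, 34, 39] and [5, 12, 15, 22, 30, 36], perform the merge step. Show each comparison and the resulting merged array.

Merging process:

Compare 15 vs 5: take 5 from right. Merged: [5]
Compare 15 vs 12: take 12 from right. Merged: [5, 12]
Compare 15 vs 15: take 15 from left. Merged: [5, 12, 15]
Compare 22 vs 15: take 15 from right. Merged: [5, 12, 15, 15]
Compare 22 vs 22: take 22 from left. Merged: [5, 12, 15, 15, 22]
Compare 31 vs 22: take 22 from right. Merged: [5, 12, 15, 15, 22, 22]
Compare 31 vs 30: take 30 from right. Merged: [5, 12, 15, 15, 22, 22, 30]
Compare 31 vs 36: take 31 from left. Merged: [5, 12, 15, 15, 22, 22, 30, 31]
Compare 34 vs 36: take 34 from left. Merged: [5, 12, 15, 15, 22, 22, 30, 31, 34]
Compare 39 vs 36: take 36 from right. Merged: [5, 12, 15, 15, 22, 22, 30, 31, 34, 36]
Append remaining from left: [39]. Merged: [5, 12, 15, 15, 22, 22, 30, 31, 34, 36, 39]

Final merged array: [5, 12, 15, 15, 22, 22, 30, 31, 34, 36, 39]
Total comparisons: 10

The merged array is [5, 12, 15, 15, 22, 22, 30, 31, 34, 36, 39], requiring 10 comparisons. The merge step runs in O(n) time where n is the total number of elements.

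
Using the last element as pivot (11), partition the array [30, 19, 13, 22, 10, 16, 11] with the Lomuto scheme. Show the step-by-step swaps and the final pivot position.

Lomuto partition with pivot = 11:

Initial array: [30, 19, 13, 22, 10, 16, 11]

arr[0]=30 > 11: no swap
arr[1]=19 > 11: no swap
arr[2]=13 > 11: no swap
arr[3]=22 > 11: no swap
arr[4]=10 <= 11: swap with position 0, array becomes [10, 19, 13, 22, 30, 16, 11]
arr[5]=16 > 11: no swap

Place pivot at position 1: [10, 11, 13, 22, 30, 16, 19]
Pivot position: 1

After partitioning with pivot 11, the array becomes [10, 11, 13, 22, 30, 16, 19]. The pivot is placed at index 1. All elements to the left of the pivot are <= 11, and all elements to the right are > 11.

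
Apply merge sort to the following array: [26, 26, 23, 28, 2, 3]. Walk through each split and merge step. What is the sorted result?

Merge sort trace:

Split: [26, 26, 23, 28, 2, 3] -> [26, 26, 23] and [28, 2, 3]
  Split: [26, 26, 23] -> [26] and [26, 23]
    Split: [26, 23] -> [26] and [23]
    Merge: [26] + [23] -> [23, 26]
  Merge: [26] + [23, 26] -> [23, 26, 26]
  Split: [28, 2, 3] -> [28] and [2, 3]
    Split: [2, 3] -> [2] and [3]
    Merge: [2] + [3] -> [2, 3]
  Merge: [28] + [2, 3] -> [2, 3, 28]
Merge: [23, 26, 26] + [2, 3, 28] -> [2, 3, 23, 26, 26, 28]

Final sorted array: [2, 3, 23, 26, 26, 28]

The merge sort proceeds by recursively splitting the array and merging sorted halves.
After all merges, the sorted array is [2, 3, 23, 26, 26, 28].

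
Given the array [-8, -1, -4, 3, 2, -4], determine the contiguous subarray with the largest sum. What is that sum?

Using Kadane's algorithm on [-8, -1, -4, 3, 2, -4]:

Scanning through the array:
Position 1 (value -1): max_ending_here = -1, max_so_far = -1
Position 2 (value -4): max_ending_here = -4, max_so_far = -1
Position 3 (value 3): max_ending_here = 3, max_so_far = 3
Position 4 (value 2): max_ending_here = 5, max_so_far = 5
Position 5 (value -4): max_ending_here = 1, max_so_far = 5

Maximum subarray: [3, 2]
Maximum sum: 5

The maximum subarray is [3, 2] with sum 5. This subarray runs from index 3 to index 4.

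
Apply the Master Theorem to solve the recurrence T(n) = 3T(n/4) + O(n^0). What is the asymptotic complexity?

Master Theorem for T(n) = 3T(n/4) + O(n^0):

a = 3, b = 4, c = 0
log_b(a) = log_4(3) = 0.7925

Case 1: c = 0 < log_4(3) = 0.7925
T(n) = O(n^(log_4 3))

For T(n) = 3T(n/4) + O(n^0): log_4(3) = 0.7925. This is Case 1 of the Master Theorem (c < log_b(a), work dominated by leaves), giving O(n^(log_4 3)).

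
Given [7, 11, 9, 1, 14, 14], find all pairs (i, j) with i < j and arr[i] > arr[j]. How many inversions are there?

Finding inversions in [7, 11, 9, 1, 14, 14]:

(0, 3): arr[0]=7 > arr[3]=1
(1, 2): arr[1]=11 > arr[2]=9
(1, 3): arr[1]=11 > arr[3]=1
(2, 3): arr[2]=9 > arr[3]=1

Total inversions: 4

The array has 4 inversion(s): (0,3), (1,2), (1,3), (2,3). Each pair (i,j) satisfies i < j and arr[i] > arr[j].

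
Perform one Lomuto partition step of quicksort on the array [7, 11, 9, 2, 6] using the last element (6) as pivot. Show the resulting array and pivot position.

Lomuto partition with pivot = 6:

Initial array: [7, 11, 9, 2, 6]

arr[0]=7 > 6: no swap
arr[1]=11 > 6: no swap
arr[2]=9 > 6: no swap
arr[3]=2 <= 6: swap with position 0, array becomes [2, 11, 9, 7, 6]

Place pivot at position 1: [2, 6, 9, 7, 11]
Pivot position: 1

After partitioning with pivot 6, the array becomes [2, 6, 9, 7, 11]. The pivot is placed at index 1. All elements to the left of the pivot are <= 6, and all elements to the right are > 6.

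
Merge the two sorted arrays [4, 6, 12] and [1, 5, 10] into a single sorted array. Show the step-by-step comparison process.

Merging process:

Compare 4 vs 1: take 1 from right. Merged: [1]
Compare 4 vs 5: take 4 from left. Merged: [1, 4]
Compare 6 vs 5: take 5 from right. Merged: [1, 4, 5]
Compare 6 vs 10: take 6 from left. Merged: [1, 4, 5, 6]
Compare 12 vs 10: take 10 from right. Merged: [1, 4, 5, 6, 10]
Append remaining from left: [12]. Merged: [1, 4, 5, 6, 10, 12]

Final merged array: [1, 4, 5, 6, 10, 12]
Total comparisons: 5

The merged array is [1, 4, 5, 6, 10, 12], requiring 5 comparisons. The merge step runs in O(n) time where n is the total number of elements.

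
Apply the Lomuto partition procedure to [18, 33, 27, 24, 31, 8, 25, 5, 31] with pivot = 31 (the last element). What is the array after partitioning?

Lomuto partition with pivot = 31:

Initial array: [18, 33, 27, 24, 31, 8, 25, 5, 31]

arr[0]=18 <= 31: swap with position 0, array becomes [18, 33, 27, 24, 31, 8, 25, 5, 31]
arr[1]=33 > 31: no swap
arr[2]=27 <= 31: swap with position 1, array becomes [18, 27, 33, 24, 31, 8, 25, 5, 31]
arr[3]=24 <= 31: swap with position 2, array becomes [18, 27, 24, 33, 31, 8, 25, 5, 31]
arr[4]=31 <= 31: swap with position 3, array becomes [18, 27, 24, 31, 33, 8, 25, 5, 31]
arr[5]=8 <= 31: swap with position 4, array becomes [18, 27, 24, 31, 8, 33, 25, 5, 31]
arr[6]=25 <= 31: swap with position 5, array becomes [18, 27, 24, 31, 8, 25, 33, 5, 31]
arr[7]=5 <= 31: swap with position 6, array becomes [18, 27, 24, 31, 8, 25, 5, 33, 31]

Place pivot at position 7: [18, 27, 24, 31, 8, 25, 5, 31, 33]
Pivot position: 7

After partitioning with pivot 31, the array becomes [18, 27, 24, 31, 8, 25, 5, 31, 33]. The pivot is placed at index 7. All elements to the left of the pivot are <= 31, and all elements to the right are > 31.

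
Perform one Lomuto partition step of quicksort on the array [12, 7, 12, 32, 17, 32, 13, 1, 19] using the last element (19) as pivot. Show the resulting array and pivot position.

Lomuto partition with pivot = 19:

Initial array: [12, 7, 12, 32, 17, 32, 13, 1, 19]

arr[0]=12 <= 19: swap with position 0, array becomes [12, 7, 12, 32, 17, 32, 13, 1, 19]
arr[1]=7 <= 19: swap with position 1, array becomes [12, 7, 12, 32, 17, 32, 13, 1, 19]
arr[2]=12 <= 19: swap with position 2, array becomes [12, 7, 12, 32, 17, 32, 13, 1, 19]
arr[3]=32 > 19: no swap
arr[4]=17 <= 19: swap with position 3, array becomes [12, 7, 12, 17, 32, 32, 13, 1, 19]
arr[5]=32 > 19: no swap
arr[6]=13 <= 19: swap with position 4, array becomes [12, 7, 12, 17, 13, 32, 32, 1, 19]
arr[7]=1 <= 19: swap with position 5, array becomes [12, 7, 12, 17, 13, 1, 32, 32, 19]

Place pivot at position 6: [12, 7, 12, 17, 13, 1, 19, 32, 32]
Pivot position: 6

After partitioning with pivot 19, the array becomes [12, 7, 12, 17, 13, 1, 19, 32, 32]. The pivot is placed at index 6. All elements to the left of the pivot are <= 19, and all elements to the right are > 19.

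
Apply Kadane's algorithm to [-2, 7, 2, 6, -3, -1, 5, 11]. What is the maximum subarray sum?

Using Kadane's algorithm on [-2, 7, 2, 6, -3, -1, 5, 11]:

Scanning through the array:
Position 1 (value 7): max_ending_here = 7, max_so_far = 7
Position 2 (value 2): max_ending_here = 9, max_so_far = 9
Position 3 (value 6): max_ending_here = 15, max_so_far = 15
Position 4 (value -3): max_ending_here = 12, max_so_far = 15
Position 5 (value -1): max_ending_here = 11, max_so_far = 15
Position 6 (value 5): max_ending_here = 16, max_so_far = 16
Position 7 (value 11): max_ending_here = 27, max_so_far = 27

Maximum subarray: [7, 2, 6, -3, -1, 5, 11]
Maximum sum: 27

The maximum subarray is [7, 2, 6, -3, -1, 5, 11] with sum 27. This subarray runs from index 1 to index 7.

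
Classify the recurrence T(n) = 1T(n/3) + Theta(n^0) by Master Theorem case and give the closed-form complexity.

Master Theorem for T(n) = 1T(n/3) + O(n^0):

a = 1, b = 3, c = 0
log_b(a) = log_3(1) = 0.0000

Case 2: c = 0 = log_3(1) = 0.0000
T(n) = O(n^0 log n) = O(log n)

For T(n) = 1T(n/3) + O(n^0): log_3(1) = 0.0000. This is Case 2 of the Master Theorem (c = log_b(a), equal work at all levels), giving O(log n).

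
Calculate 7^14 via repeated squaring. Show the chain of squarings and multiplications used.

Computing 7^14 by squaring (build up from 7^1; each line after the first costs one multiplication):

7^1 = 7
7^2 = (7^1)^2 = 7^2 = 49
7^3 = 7 * 7^2 = 7 * 49 = 343
7^6 = (7^3)^2 = 343^2 = 117649
7^7 = 7 * 7^6 = 7 * 117649 = 823543
7^14 = (7^7)^2 = 823543^2 = 678223072849

Result: 678223072849
Multiplications needed: 5 (5 lines after 7^1)

7^14 = 678223072849. Using exponentiation by squaring, this requires 5 multiplications. The key idea: if the exponent is even, square the half-power; if odd, multiply by the base once.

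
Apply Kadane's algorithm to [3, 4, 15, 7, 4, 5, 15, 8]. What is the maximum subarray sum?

Using Kadane's algorithm on [3, 4, 15, 7, 4, 5, 15, 8]:

Scanning through the array:
Position 1 (value 4): max_ending_here = 7, max_so_far = 7
Position 2 (value 15): max_ending_here = 22, max_so_far = 22
Position 3 (value 7): max_ending_here = 29, max_so_far = 29
Position 4 (value 4): max_ending_here = 33, max_so_far = 33
Position 5 (value 5): max_ending_here = 38, max_so_far = 38
Position 6 (value 15): max_ending_here = 53, max_so_far = 53
Position 7 (value 8): max_ending_here = 61, max_so_far = 61

Maximum subarray: [3, 4, 15, 7, 4, 5, 15, 8]
Maximum sum: 61

The maximum subarray is [3, 4, 15, 7, 4, 5, 15, 8] with sum 61. This subarray runs from index 0 to index 7.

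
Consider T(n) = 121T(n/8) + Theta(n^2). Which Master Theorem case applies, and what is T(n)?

Master Theorem for T(n) = 121T(n/8) + O(n^2):

a = 121, b = 8, c = 2
log_b(a) = log_8(121) = 2.3063

Case 1: c = 2 < log_8(121) = 2.3063
T(n) = O(n^(log_8 121))

For T(n) = 121T(n/8) + O(n^2): log_8(121) = 2.3063. This is Case 1 of the Master Theorem (c < log_b(a), work dominated by leaves), giving O(n^(log_8 121)).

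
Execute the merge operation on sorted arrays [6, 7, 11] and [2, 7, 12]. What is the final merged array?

Merging process:

Compare 6 vs 2: take 2 from right. Merged: [2]
Compare 6 vs 7: take 6 from left. Merged: [2, 6]
Compare 7 vs 7: take 7 from left. Merged: [2, 6, 7]
Compare 11 vs 7: take 7 from right. Merged: [2, 6, 7, 7]
Compare 11 vs 12: take 11 from left. Merged: [2, 6, 7, 7, 11]
Append remaining from right: [12]. Merged: [2, 6, 7, 7, 11, 12]

Final merged array: [2, 6, 7, 7, 11, 12]
Total comparisons: 5

The merged array is [2, 6, 7, 7, 11, 12], requiring 5 comparisons. The merge step runs in O(n) time where n is the total number of elements.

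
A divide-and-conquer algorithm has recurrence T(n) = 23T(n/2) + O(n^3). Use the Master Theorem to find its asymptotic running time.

Master Theorem for T(n) = 23T(n/2) + O(n^3):

a = 23, b = 2, c = 3
log_b(a) = log_2(23) = 4.5236

Case 1: c = 3 < log_2(23) = 4.5236
T(n) = O(n^(log_2 23))

For T(n) = 23T(n/2) + O(n^3): log_2(23) = 4.5236. This is Case 1 of the Master Theorem (c < log_b(a), work dominated by leaves), giving O(n^(log_2 23)).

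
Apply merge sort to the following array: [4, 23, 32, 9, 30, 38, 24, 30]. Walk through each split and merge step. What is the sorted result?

Merge sort trace:

Split: [4, 23, 32, 9, 30, 38, 24, 30] -> [4, 23, 32, 9] and [30, 38, 24, 30]
  Split: [4, 23, 32, 9] -> [4, 23] and [32, 9]
    Split: [4, 23] -> [4] and [23]
    Merge: [4] + [23] -> [4, 23]
    Split: [32, 9] -> [32] and [9]
    Merge: [32] + [9] -> [9, 32]
  Merge: [4, 23] + [9, 32] -> [4, 9, 23, 32]
  Split: [30, 38, 24, 30] -> [30, 38] and [24, 30]
    Split: [30, 38] -> [30] and [38]
    Merge: [30] + [38] -> [30, 38]
    Split: [24, 30] -> [24] and [30]
    Merge: [24] + [30] -> [24, 30]
  Merge: [30, 38] + [24, 30] -> [24, 30, 30, 38]
Merge: [4, 9, 23, 32] + [24, 30, 30, 38] -> [4, 9, 23, 24, 30, 30, 32, 38]

Final sorted array: [4, 9, 23, 24, 30, 30, 32, 38]

The merge sort proceeds by recursively splitting the array and merging sorted halves.
After all merges, the sorted array is [4, 9, 23, 24, 30, 30, 32, 38].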